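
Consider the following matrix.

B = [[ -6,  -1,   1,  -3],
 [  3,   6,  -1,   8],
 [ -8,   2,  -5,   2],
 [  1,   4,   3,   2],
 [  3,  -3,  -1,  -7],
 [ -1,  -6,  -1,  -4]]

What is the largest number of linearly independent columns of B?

4

Row reduce to echelon form.
R2 ← R2 + (1/2)·R1: [0, 11/2, -1/2, 13/2]
R3 ← R3 − (4/3)·R1: [0, 10/3, -19/3, 6]
R4 ← R4 + (1/6)·R1: [0, 23/6, 19/6, 3/2]
R5 ← R5 + (1/2)·R1: [0, -7/2, -1/2, -17/2]
R6 ← R6 − (1/6)·R1: [0, -35/6, -7/6, -7/2]
R3 ← R3 − (20/33)·R2: [0, 0, -199/33, 68/33]
R4 ← R4 − (23/33)·R2: [0, 0, 116/33, -100/33]
R5 ← R5 + (7/11)·R2: [0, 0, -9/11, -48/11]
R6 ← R6 + (35/33)·R2: [0, 0, -56/33, 112/33]
R4 ← R4 + (116/199)·R3: [0, 0, 0, -364/199]
R5 ← R5 − (27/199)·R3: [0, 0, 0, -924/199]
R6 ← R6 − (56/199)·R3: [0, 0, 0, 560/199]
R5 ← R5 − (33/13)·R4: [0, 0, 0, 0]
R6 ← R6 + (20/13)·R4: [0, 0, 0, 0]
Echelon form has 4 nonzero rows, so rank(B) = 4.
The rank gives the maximum number of linearly independent columns: 4.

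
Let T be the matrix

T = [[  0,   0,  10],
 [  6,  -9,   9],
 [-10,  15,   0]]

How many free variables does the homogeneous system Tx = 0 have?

Row reduce to echelon form.
Swap R1 ↔ R2
R3 ← R3 + (5/3)·R1: [0, 0, 15]
R3 ← R3 − (3/2)·R2: [0, 0, 0]
2 nonzero rows, so rank(T) = 2.
T has 3 columns; by rank–nullity, nullity = 3 − 2 = 1.

1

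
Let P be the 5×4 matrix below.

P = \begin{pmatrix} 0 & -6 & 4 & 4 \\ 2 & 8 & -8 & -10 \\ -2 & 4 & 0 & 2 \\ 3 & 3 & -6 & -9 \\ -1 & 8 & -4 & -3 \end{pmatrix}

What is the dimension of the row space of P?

2

Row reduce to echelon form.
Swap R1 ↔ R2
R3 ← R3 + R1: [0, 12, -8, -8]
R4 ← R4 − (3/2)·R1: [0, -9, 6, 6]
R5 ← R5 + (1/2)·R1: [0, 12, -8, -8]
R3 ← R3 + (2)·R2: [0, 0, 0, 0]
R4 ← R4 − (3/2)·R2: [0, 0, 0, 0]
R5 ← R5 + (2)·R2: [0, 0, 0, 0]
Echelon form has 2 nonzero rows, so rank(P) = 2.
The row space has dimension equal to the rank: 2.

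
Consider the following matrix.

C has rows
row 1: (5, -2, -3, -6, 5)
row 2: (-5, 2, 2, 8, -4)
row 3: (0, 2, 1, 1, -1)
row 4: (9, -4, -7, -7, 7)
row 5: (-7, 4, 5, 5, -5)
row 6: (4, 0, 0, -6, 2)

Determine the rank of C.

Row reduce to echelon form.
R2 ← R2 + R1: [0, 0, -1, 2, 1]
R4 ← R4 − (9/5)·R1: [0, -2/5, -8/5, 19/5, -2]
R5 ← R5 + (7/5)·R1: [0, 6/5, 4/5, -17/5, 2]
R6 ← R6 − (4/5)·R1: [0, 8/5, 12/5, -6/5, -2]
Swap R2 ↔ R3
R4 ← R4 + (1/5)·R2: [0, 0, -7/5, 4, -11/5]
R5 ← R5 − (3/5)·R2: [0, 0, 1/5, -4, 13/5]
R6 ← R6 − (4/5)·R2: [0, 0, 8/5, -2, -6/5]
R4 ← R4 − (7/5)·R3: [0, 0, 0, 6/5, -18/5]
R5 ← R5 + (1/5)·R3: [0, 0, 0, -18/5, 14/5]
R6 ← R6 + (8/5)·R3: [0, 0, 0, 6/5, 2/5]
R5 ← R5 + (3)·R4: [0, 0, 0, 0, -8]
R6 ← R6 − R4: [0, 0, 0, 0, 4]
R6 ← R6 + (1/2)·R5: [0, 0, 0, 0, 0]
Echelon form has 5 nonzero rows, so rank(C) = 5.

5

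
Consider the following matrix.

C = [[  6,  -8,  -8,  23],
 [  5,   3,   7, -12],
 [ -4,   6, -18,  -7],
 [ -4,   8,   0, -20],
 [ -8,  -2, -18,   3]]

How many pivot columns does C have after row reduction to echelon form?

4

Row reduce to echelon form.
R2 ← R2 − (5/6)·R1: [0, 29/3, 41/3, -187/6]
R3 ← R3 + (2/3)·R1: [0, 2/3, -70/3, 25/3]
R4 ← R4 + (2/3)·R1: [0, 8/3, -16/3, -14/3]
R5 ← R5 + (4/3)·R1: [0, -38/3, -86/3, 101/3]
R3 ← R3 − (2/29)·R2: [0, 0, -704/29, 304/29]
R4 ← R4 − (8/29)·R2: [0, 0, -264/29, 114/29]
R5 ← R5 + (38/29)·R2: [0, 0, -312/29, -208/29]
R4 ← R4 − (3/8)·R3: [0, 0, 0, 0]
R5 ← R5 − (39/88)·R3: [0, 0, 0, -130/11]
Swap R4 ↔ R5
Echelon form has 4 nonzero rows, so rank(C) = 4.
Each nonzero row contributes one pivot column: 4 pivot columns.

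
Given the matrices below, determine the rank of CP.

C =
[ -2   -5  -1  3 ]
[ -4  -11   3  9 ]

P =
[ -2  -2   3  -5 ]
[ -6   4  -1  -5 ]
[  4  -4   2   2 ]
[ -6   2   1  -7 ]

2

First compute CP:
[[ 12,  -6,   0,  12],
 [ 32, -30,  14,  18]]
Now row reduce the product.
R2 ← R2 − (8/3)·R1: [0, -14, 14, -14]
2 nonzero rows, so rank(CP) = 2.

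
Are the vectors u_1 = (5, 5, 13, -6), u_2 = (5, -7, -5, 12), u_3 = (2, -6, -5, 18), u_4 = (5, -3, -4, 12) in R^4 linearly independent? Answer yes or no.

yes

Form the matrix with these vectors as rows and row reduce.
R2 ← R2 − R1: [0, -12, -18, 18]
R3 ← R3 − (2/5)·R1: [0, -8, -51/5, 102/5]
R4 ← R4 − R1: [0, -8, -17, 18]
R3 ← R3 − (2/3)·R2: [0, 0, 9/5, 42/5]
R4 ← R4 − (2/3)·R2: [0, 0, -5, 6]
R4 ← R4 + (25/9)·R3: [0, 0, 0, 88/3]
4 nonzero rows, so the 4 vectors span a space of dimension 4.
Since 4 = 4, the vectors are linearly independent.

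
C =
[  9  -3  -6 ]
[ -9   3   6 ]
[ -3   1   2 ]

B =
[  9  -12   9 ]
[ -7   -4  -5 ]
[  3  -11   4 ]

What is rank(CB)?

First compute CB:
[[ 84, -30,  72],
 [-84,  30, -72],
 [-28,  10, -24]]
Now row reduce the product.
R2 ← R2 + R1: [0, 0, 0]
R3 ← R3 + (1/3)·R1: [0, 0, 0]
1 nonzero row, so rank(CB) = 1.

1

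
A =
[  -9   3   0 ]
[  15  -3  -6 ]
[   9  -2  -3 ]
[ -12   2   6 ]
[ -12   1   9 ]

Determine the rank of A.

2

Row reduce to echelon form.
R2 ← R2 + (5/3)·R1: [0, 2, -6]
R3 ← R3 + R1: [0, 1, -3]
R4 ← R4 − (4/3)·R1: [0, -2, 6]
R5 ← R5 − (4/3)·R1: [0, -3, 9]
R3 ← R3 − (1/2)·R2: [0, 0, 0]
R4 ← R4 + R2: [0, 0, 0]
R5 ← R5 + (3/2)·R2: [0, 0, 0]
Echelon form has 2 nonzero rows, so rank(A) = 2.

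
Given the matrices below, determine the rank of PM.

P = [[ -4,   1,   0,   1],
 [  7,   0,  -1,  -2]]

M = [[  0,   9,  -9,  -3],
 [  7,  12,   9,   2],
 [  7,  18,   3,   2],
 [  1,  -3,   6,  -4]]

First compute PM:
[[  8, -27,  51,  10],
 [ -9,  51, -78, -15]]
Now row reduce the product.
R2 ← R2 + (9/8)·R1: [0, 165/8, -165/8, -15/4]
2 nonzero rows, so rank(PM) = 2.

2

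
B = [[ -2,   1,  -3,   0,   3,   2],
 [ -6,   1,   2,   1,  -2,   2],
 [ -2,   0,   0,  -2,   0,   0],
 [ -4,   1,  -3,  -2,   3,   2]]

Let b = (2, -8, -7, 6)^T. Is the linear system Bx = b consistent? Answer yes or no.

Row reduce the augmented matrix [B | b].
R2 ← R2 − (3)·R1: [0, -2, 11, 1, -11, -4, -14]
R3 ← R3 − R1: [0, -1, 3, -2, -3, -2, -9]
R4 ← R4 − (2)·R1: [0, -1, 3, -2, -3, -2, 2]
R3 ← R3 − (1/2)·R2: [0, 0, -5/2, -5/2, 5/2, 0, -2]
R4 ← R4 − (1/2)·R2: [0, 0, -5/2, -5/2, 5/2, 0, 9]
R4 ← R4 − R3: [0, 0, 0, 0, 0, 0, 11]
The echelon form has 4 nonzero rows; the last pivot sits in the augmented column, so rank(B) = 3 but rank([B|b]) = 4.
Since the ranks differ, the system is inconsistent.

no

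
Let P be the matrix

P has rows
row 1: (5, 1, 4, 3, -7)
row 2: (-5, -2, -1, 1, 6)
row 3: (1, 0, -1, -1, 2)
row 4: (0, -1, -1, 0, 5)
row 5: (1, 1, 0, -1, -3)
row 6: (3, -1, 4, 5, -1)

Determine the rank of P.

3

Row reduce to echelon form.
R2 ← R2 + R1: [0, -1, 3, 4, -1]
R3 ← R3 − (1/5)·R1: [0, -1/5, -9/5, -8/5, 17/5]
R5 ← R5 − (1/5)·R1: [0, 4/5, -4/5, -8/5, -8/5]
R6 ← R6 − (3/5)·R1: [0, -8/5, 8/5, 16/5, 16/5]
R3 ← R3 − (1/5)·R2: [0, 0, -12/5, -12/5, 18/5]
R4 ← R4 − R2: [0, 0, -4, -4, 6]
R5 ← R5 + (4/5)·R2: [0, 0, 8/5, 8/5, -12/5]
R6 ← R6 − (8/5)·R2: [0, 0, -16/5, -16/5, 24/5]
R4 ← R4 − (5/3)·R3: [0, 0, 0, 0, 0]
R5 ← R5 + (2/3)·R3: [0, 0, 0, 0, 0]
R6 ← R6 − (4/3)·R3: [0, 0, 0, 0, 0]
Echelon form has 3 nonzero rows, so rank(P) = 3.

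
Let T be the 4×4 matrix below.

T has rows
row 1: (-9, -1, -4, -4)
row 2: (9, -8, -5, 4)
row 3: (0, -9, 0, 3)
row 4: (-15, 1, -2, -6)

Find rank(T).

3

Row reduce to echelon form.
R2 ← R2 + R1: [0, -9, -9, 0]
R4 ← R4 − (5/3)·R1: [0, 8/3, 14/3, 2/3]
R3 ← R3 − R2: [0, 0, 9, 3]
R4 ← R4 + (8/27)·R2: [0, 0, 2, 2/3]
R4 ← R4 − (2/9)·R3: [0, 0, 0, 0]
Echelon form has 3 nonzero rows, so rank(T) = 3.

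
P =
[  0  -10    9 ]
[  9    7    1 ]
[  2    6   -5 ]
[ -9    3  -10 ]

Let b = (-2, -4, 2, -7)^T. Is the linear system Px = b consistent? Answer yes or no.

no

Row reduce the augmented matrix [P | b].
Swap R1 ↔ R2
R3 ← R3 − (2/9)·R1: [0, 40/9, -47/9, 26/9]
R4 ← R4 + R1: [0, 10, -9, -11]
R3 ← R3 + (4/9)·R2: [0, 0, -11/9, 2]
R4 ← R4 + R2: [0, 0, 0, -13]
The echelon form has 4 nonzero rows; the last pivot sits in the augmented column, so rank(P) = 3 but rank([P|b]) = 4.
Since the ranks differ, the system is inconsistent.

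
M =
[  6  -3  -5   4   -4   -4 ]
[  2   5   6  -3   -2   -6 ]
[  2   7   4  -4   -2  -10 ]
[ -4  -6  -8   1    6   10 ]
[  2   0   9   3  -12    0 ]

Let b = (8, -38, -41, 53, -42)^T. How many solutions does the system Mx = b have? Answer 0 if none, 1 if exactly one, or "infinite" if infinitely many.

Row reduce the augmented matrix [M | b].
R2 ← R2 − (1/3)·R1: [0, 6, 23/3, -13/3, -2/3, -14/3, -122/3]
R3 ← R3 − (1/3)·R1: [0, 8, 17/3, -16/3, -2/3, -26/3, -131/3]
R4 ← R4 + (2/3)·R1: [0, -8, -34/3, 11/3, 10/3, 22/3, 175/3]
R5 ← R5 − (1/3)·R1: [0, 1, 32/3, 5/3, -32/3, 4/3, -134/3]
R3 ← R3 − (4/3)·R2: [0, 0, -41/9, 4/9, 2/9, -22/9, 95/9]
R4 ← R4 + (4/3)·R2: [0, 0, -10/9, -19/9, 22/9, 10/9, 37/9]
R5 ← R5 − (1/6)·R2: [0, 0, 169/18, 43/18, -95/9, 19/9, -341/9]
R4 ← R4 − (10/41)·R3: [0, 0, 0, -91/41, 98/41, 70/41, 63/41]
R5 ← R5 + (169/82)·R3: [0, 0, 0, 271/82, -414/41, -120/41, -1323/82]
R5 ← R5 + (271/182)·R4: [0, 0, 0, 0, -85/13, -5/13, -180/13]
The echelon form has 5 nonzero rows, and every pivot lies in the first 6 columns, so rank(M) = rank([M|b]) = 5.
The system is consistent.
rank = 5 < 6 unknowns, so there are infinitely many solutions.

infinite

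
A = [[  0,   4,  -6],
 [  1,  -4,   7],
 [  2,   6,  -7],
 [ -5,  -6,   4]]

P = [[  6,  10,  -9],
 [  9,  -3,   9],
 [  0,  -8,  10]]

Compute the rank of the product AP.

First compute AP:
[[ 36,  36, -24],
 [-30, -34,  25],
 [ 66,  58, -34],
 [-84, -64,  31]]
Now row reduce the product.
R2 ← R2 + (5/6)·R1: [0, -4, 5]
R3 ← R3 − (11/6)·R1: [0, -8, 10]
R4 ← R4 + (7/3)·R1: [0, 20, -25]
R3 ← R3 − (2)·R2: [0, 0, 0]
R4 ← R4 + (5)·R2: [0, 0, 0]
2 nonzero rows, so rank(AP) = 2.

2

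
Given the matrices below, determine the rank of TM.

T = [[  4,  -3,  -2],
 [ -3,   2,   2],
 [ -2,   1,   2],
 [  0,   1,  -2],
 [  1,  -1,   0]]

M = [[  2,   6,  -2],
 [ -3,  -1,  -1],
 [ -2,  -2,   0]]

First compute TM:
[[ 21,  31,  -5],
 [-16, -24,   4],
 [-11, -17,   3],
 [  1,   3,  -1],
 [  5,   7,  -1]]
Now row reduce the product.
R2 ← R2 + (16/21)·R1: [0, -8/21, 4/21]
R3 ← R3 + (11/21)·R1: [0, -16/21, 8/21]
R4 ← R4 − (1/21)·R1: [0, 32/21, -16/21]
R5 ← R5 − (5/21)·R1: [0, -8/21, 4/21]
R3 ← R3 − (2)·R2: [0, 0, 0]
R4 ← R4 + (4)·R2: [0, 0, 0]
R5 ← R5 − R2: [0, 0, 0]
2 nonzero rows, so rank(TM) = 2.

2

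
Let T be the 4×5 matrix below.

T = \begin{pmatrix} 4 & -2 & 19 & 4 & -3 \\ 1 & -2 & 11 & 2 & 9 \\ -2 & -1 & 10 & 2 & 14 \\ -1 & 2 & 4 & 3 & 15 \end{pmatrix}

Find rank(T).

4

Row reduce to echelon form.
R2 ← R2 − (1/4)·R1: [0, -3/2, 25/4, 1, 39/4]
R3 ← R3 + (1/2)·R1: [0, -2, 39/2, 4, 25/2]
R4 ← R4 + (1/4)·R1: [0, 3/2, 35/4, 4, 57/4]
R3 ← R3 − (4/3)·R2: [0, 0, 67/6, 8/3, -1/2]
R4 ← R4 + R2: [0, 0, 15, 5, 24]
R4 ← R4 − (90/67)·R3: [0, 0, 0, 95/67, 1653/67]
Echelon form has 4 nonzero rows, so rank(T) = 4.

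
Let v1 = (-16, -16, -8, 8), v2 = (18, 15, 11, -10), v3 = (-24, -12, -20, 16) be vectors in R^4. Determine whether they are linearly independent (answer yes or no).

no

Form the matrix with these vectors as rows and row reduce.
R2 ← R2 + (9/8)·R1: [0, -3, 2, -1]
R3 ← R3 − (3/2)·R1: [0, 12, -8, 4]
R3 ← R3 + (4)·R2: [0, 0, 0, 0]
2 nonzero rows, so the 3 vectors span a space of dimension 2.
Since 2 < 3, the vectors are linearly dependent.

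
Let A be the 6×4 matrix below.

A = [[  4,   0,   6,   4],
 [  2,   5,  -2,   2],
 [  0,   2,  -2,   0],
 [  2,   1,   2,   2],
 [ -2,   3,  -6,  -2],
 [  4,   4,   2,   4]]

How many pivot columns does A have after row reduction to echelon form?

Row reduce to echelon form.
R2 ← R2 − (1/2)·R1: [0, 5, -5, 0]
R4 ← R4 − (1/2)·R1: [0, 1, -1, 0]
R5 ← R5 + (1/2)·R1: [0, 3, -3, 0]
R6 ← R6 − R1: [0, 4, -4, 0]
R3 ← R3 − (2/5)·R2: [0, 0, 0, 0]
R4 ← R4 − (1/5)·R2: [0, 0, 0, 0]
R5 ← R5 − (3/5)·R2: [0, 0, 0, 0]
R6 ← R6 − (4/5)·R2: [0, 0, 0, 0]
Echelon form has 2 nonzero rows, so rank(A) = 2.
Each nonzero row contributes one pivot column: 2 pivot columns.

2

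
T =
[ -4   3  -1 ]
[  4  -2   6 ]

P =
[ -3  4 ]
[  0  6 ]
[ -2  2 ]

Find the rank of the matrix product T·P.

2

First compute TP:
[[ 14,   0],
 [-24,  16]]
Now row reduce the product.
R2 ← R2 + (12/7)·R1: [0, 16]
2 nonzero rows, so rank(TP) = 2.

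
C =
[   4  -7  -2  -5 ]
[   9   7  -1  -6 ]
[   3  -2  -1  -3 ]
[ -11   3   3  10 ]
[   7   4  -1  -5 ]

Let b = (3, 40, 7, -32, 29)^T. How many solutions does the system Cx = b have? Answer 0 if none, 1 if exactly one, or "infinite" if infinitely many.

infinite

Row reduce the augmented matrix [C | b].
R2 ← R2 − (9/4)·R1: [0, 91/4, 7/2, 21/4, 133/4]
R3 ← R3 − (3/4)·R1: [0, 13/4, 1/2, 3/4, 19/4]
R4 ← R4 + (11/4)·R1: [0, -65/4, -5/2, -15/4, -95/4]
R5 ← R5 − (7/4)·R1: [0, 65/4, 5/2, 15/4, 95/4]
R3 ← R3 − (1/7)·R2: [0, 0, 0, 0, 0]
R4 ← R4 + (5/7)·R2: [0, 0, 0, 0, 0]
R5 ← R5 − (5/7)·R2: [0, 0, 0, 0, 0]
The echelon form has 2 nonzero rows, and every pivot lies in the first 4 columns, so rank(C) = rank([C|b]) = 2.
The system is consistent.
rank = 2 < 4 unknowns, so there are infinitely many solutions.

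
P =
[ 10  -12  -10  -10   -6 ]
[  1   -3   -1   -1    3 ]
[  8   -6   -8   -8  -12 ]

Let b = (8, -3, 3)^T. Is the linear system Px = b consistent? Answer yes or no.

Row reduce the augmented matrix [P | b].
R2 ← R2 − (1/10)·R1: [0, -9/5, 0, 0, 18/5, -19/5]
R3 ← R3 − (4/5)·R1: [0, 18/5, 0, 0, -36/5, -17/5]
R3 ← R3 + (2)·R2: [0, 0, 0, 0, 0, -11]
The echelon form has 3 nonzero rows; the last pivot sits in the augmented column, so rank(P) = 2 but rank([P|b]) = 3.
Since the ranks differ, the system is inconsistent.

no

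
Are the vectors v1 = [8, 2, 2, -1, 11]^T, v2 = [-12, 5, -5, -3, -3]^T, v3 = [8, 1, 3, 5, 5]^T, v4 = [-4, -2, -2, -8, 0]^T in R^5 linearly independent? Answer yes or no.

no

Form the matrix with these vectors as rows and row reduce.
R2 ← R2 + (3/2)·R1: [0, 8, -2, -9/2, 27/2]
R3 ← R3 − R1: [0, -1, 1, 6, -6]
R4 ← R4 + (1/2)·R1: [0, -1, -1, -17/2, 11/2]
R3 ← R3 + (1/8)·R2: [0, 0, 3/4, 87/16, -69/16]
R4 ← R4 + (1/8)·R2: [0, 0, -5/4, -145/16, 115/16]
R4 ← R4 + (5/3)·R3: [0, 0, 0, 0, 0]
3 nonzero rows, so the 4 vectors span a space of dimension 3.
Since 3 < 4, the vectors are linearly dependent.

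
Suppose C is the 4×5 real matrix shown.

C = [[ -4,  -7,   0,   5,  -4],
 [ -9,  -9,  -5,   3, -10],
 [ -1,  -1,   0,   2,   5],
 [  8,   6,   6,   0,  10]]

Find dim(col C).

3

Row reduce to echelon form.
R2 ← R2 − (9/4)·R1: [0, 27/4, -5, -33/4, -1]
R3 ← R3 − (1/4)·R1: [0, 3/4, 0, 3/4, 6]
R4 ← R4 + (2)·R1: [0, -8, 6, 10, 2]
R3 ← R3 − (1/9)·R2: [0, 0, 5/9, 5/3, 55/9]
R4 ← R4 + (32/27)·R2: [0, 0, 2/27, 2/9, 22/27]
R4 ← R4 − (2/15)·R3: [0, 0, 0, 0, 0]
Echelon form has 3 nonzero rows, so rank(C) = 3.
The column space has dimension equal to the rank: 3.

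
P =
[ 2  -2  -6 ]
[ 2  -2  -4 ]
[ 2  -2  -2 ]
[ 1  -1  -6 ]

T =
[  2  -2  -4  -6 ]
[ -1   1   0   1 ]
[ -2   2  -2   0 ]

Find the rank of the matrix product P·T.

2

First compute PT:
[[ 18, -18,   4, -14],
 [ 14, -14,   0, -14],
 [ 10, -10,  -4, -14],
 [ 15, -15,   8,  -7]]
Now row reduce the product.
R2 ← R2 − (7/9)·R1: [0, 0, -28/9, -28/9]
R3 ← R3 − (5/9)·R1: [0, 0, -56/9, -56/9]
R4 ← R4 − (5/6)·R1: [0, 0, 14/3, 14/3]
R3 ← R3 − (2)·R2: [0, 0, 0, 0]
R4 ← R4 + (3/2)·R2: [0, 0, 0, 0]
2 nonzero rows, so rank(PT) = 2.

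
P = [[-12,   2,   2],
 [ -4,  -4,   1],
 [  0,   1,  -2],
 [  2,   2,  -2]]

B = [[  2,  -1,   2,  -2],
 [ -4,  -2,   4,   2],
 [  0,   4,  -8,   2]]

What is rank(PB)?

First compute PB:
[[-32,  16, -32,  32],
 [  8,  16, -32,   2],
 [ -4, -10,  20,  -2],
 [ -4, -14,  28,  -4]]
Now row reduce the product.
R2 ← R2 + (1/4)·R1: [0, 20, -40, 10]
R3 ← R3 − (1/8)·R1: [0, -12, 24, -6]
R4 ← R4 − (1/8)·R1: [0, -16, 32, -8]
R3 ← R3 + (3/5)·R2: [0, 0, 0, 0]
R4 ← R4 + (4/5)·R2: [0, 0, 0, 0]
2 nonzero rows, so rank(PB) = 2.

2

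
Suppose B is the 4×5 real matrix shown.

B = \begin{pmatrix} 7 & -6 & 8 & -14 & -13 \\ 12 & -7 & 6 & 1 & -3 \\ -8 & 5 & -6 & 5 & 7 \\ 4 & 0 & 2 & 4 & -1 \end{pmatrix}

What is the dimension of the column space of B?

3

Row reduce to echelon form.
R2 ← R2 − (12/7)·R1: [0, 23/7, -54/7, 25, 135/7]
R3 ← R3 + (8/7)·R1: [0, -13/7, 22/7, -11, -55/7]
R4 ← R4 − (4/7)·R1: [0, 24/7, -18/7, 12, 45/7]
R3 ← R3 + (13/23)·R2: [0, 0, -28/23, 72/23, 70/23]
R4 ← R4 − (24/23)·R2: [0, 0, 126/23, -324/23, -315/23]
R4 ← R4 + (9/2)·R3: [0, 0, 0, 0, 0]
Echelon form has 3 nonzero rows, so rank(B) = 3.
The column space has dimension equal to the rank: 3.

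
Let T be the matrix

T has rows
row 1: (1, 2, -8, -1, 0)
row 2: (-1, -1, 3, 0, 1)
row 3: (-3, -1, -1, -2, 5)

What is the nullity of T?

3

Row reduce to echelon form.
R2 ← R2 + R1: [0, 1, -5, -1, 1]
R3 ← R3 + (3)·R1: [0, 5, -25, -5, 5]
R3 ← R3 − (5)·R2: [0, 0, 0, 0, 0]
2 nonzero rows, so rank(T) = 2.
T has 5 columns; by rank–nullity, nullity = 5 − 2 = 3.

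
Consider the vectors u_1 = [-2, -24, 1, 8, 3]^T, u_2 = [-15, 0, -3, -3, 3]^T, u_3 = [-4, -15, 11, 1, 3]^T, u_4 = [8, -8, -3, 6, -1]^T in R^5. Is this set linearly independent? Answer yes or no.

Form the matrix with these vectors as rows and row reduce.
R2 ← R2 − (15/2)·R1: [0, 180, -21/2, -63, -39/2]
R3 ← R3 − (2)·R1: [0, 33, 9, -15, -3]
R4 ← R4 + (4)·R1: [0, -104, 1, 38, 11]
R3 ← R3 − (11/60)·R2: [0, 0, 437/40, -69/20, 23/40]
R4 ← R4 + (26/45)·R2: [0, 0, -76/15, 8/5, -4/15]
R4 ← R4 + (32/69)·R3: [0, 0, 0, 0, 0]
3 nonzero rows, so the 4 vectors span a space of dimension 3.
Since 3 < 4, the vectors are linearly dependent.

no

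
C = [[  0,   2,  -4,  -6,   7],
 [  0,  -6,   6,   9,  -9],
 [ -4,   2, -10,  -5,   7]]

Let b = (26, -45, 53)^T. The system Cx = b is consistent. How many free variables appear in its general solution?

Row reduce the augmented matrix [C | b].
Swap R1 ↔ R3
R3 ← R3 + (1/3)·R2: [0, 0, -2, -3, 4, 11]
The echelon form has 3 nonzero rows, and every pivot lies in the first 5 columns, so rank(C) = rank([C|b]) = 3.
The system is consistent.
Free variables = (unknowns) − (rank) = 5 − 3 = 2.

2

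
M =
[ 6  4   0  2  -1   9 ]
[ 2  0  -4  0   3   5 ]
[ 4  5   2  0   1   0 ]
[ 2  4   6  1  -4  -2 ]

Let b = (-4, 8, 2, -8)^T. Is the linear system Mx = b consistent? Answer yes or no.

Row reduce the augmented matrix [M | b].
R2 ← R2 − (1/3)·R1: [0, -4/3, -4, -2/3, 10/3, 2, 28/3]
R3 ← R3 − (2/3)·R1: [0, 7/3, 2, -4/3, 5/3, -6, 14/3]
R4 ← R4 − (1/3)·R1: [0, 8/3, 6, 1/3, -11/3, -5, -20/3]
R3 ← R3 + (7/4)·R2: [0, 0, -5, -5/2, 15/2, -5/2, 21]
R4 ← R4 + (2)·R2: [0, 0, -2, -1, 3, -1, 12]
R4 ← R4 − (2/5)·R3: [0, 0, 0, 0, 0, 0, 18/5]
The echelon form has 4 nonzero rows; the last pivot sits in the augmented column, so rank(M) = 3 but rank([M|b]) = 4.
Since the ranks differ, the system is inconsistent.

no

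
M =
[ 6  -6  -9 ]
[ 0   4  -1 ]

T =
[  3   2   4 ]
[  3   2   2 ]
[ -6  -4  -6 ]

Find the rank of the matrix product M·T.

First compute MT:
[[ 54,  36,  66],
 [ 18,  12,  14]]
Now row reduce the product.
R2 ← R2 − (1/3)·R1: [0, 0, -8]
2 nonzero rows, so rank(MT) = 2.

2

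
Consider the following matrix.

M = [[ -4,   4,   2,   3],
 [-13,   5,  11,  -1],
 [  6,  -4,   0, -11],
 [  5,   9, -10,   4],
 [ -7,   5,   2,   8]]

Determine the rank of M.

Row reduce to echelon form.
R2 ← R2 − (13/4)·R1: [0, -8, 9/2, -43/4]
R3 ← R3 + (3/2)·R1: [0, 2, 3, -13/2]
R4 ← R4 + (5/4)·R1: [0, 14, -15/2, 31/4]
R5 ← R5 − (7/4)·R1: [0, -2, -3/2, 11/4]
R3 ← R3 + (1/4)·R2: [0, 0, 33/8, -147/16]
R4 ← R4 + (7/4)·R2: [0, 0, 3/8, -177/16]
R5 ← R5 − (1/4)·R2: [0, 0, -21/8, 87/16]
R4 ← R4 − (1/11)·R3: [0, 0, 0, -225/22]
R5 ← R5 + (7/11)·R3: [0, 0, 0, -9/22]
R5 ← R5 − (1/25)·R4: [0, 0, 0, 0]
Echelon form has 4 nonzero rows, so rank(M) = 4.

4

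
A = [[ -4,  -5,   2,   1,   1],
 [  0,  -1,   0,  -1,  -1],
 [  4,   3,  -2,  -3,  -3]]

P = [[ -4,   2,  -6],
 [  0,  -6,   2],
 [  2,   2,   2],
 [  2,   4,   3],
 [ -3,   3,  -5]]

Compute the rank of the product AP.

2

First compute AP:
[[ 19,  33,  16],
 [  1,  -1,   0],
 [-17, -35, -16]]
Now row reduce the product.
R2 ← R2 − (1/19)·R1: [0, -52/19, -16/19]
R3 ← R3 + (17/19)·R1: [0, -104/19, -32/19]
R3 ← R3 − (2)·R2: [0, 0, 0]
2 nonzero rows, so rank(AP) = 2.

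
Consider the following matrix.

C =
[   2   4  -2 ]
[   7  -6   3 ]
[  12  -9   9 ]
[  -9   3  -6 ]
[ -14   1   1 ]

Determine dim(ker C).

Row reduce to echelon form.
R2 ← R2 − (7/2)·R1: [0, -20, 10]
R3 ← R3 − (6)·R1: [0, -33, 21]
R4 ← R4 + (9/2)·R1: [0, 21, -15]
R5 ← R5 + (7)·R1: [0, 29, -13]
R3 ← R3 − (33/20)·R2: [0, 0, 9/2]
R4 ← R4 + (21/20)·R2: [0, 0, -9/2]
R5 ← R5 + (29/20)·R2: [0, 0, 3/2]
R4 ← R4 + R3: [0, 0, 0]
R5 ← R5 − (1/3)·R3: [0, 0, 0]
3 nonzero rows, so rank(C) = 3.
C has 3 columns; by rank–nullity, nullity = 3 − 3 = 0.

0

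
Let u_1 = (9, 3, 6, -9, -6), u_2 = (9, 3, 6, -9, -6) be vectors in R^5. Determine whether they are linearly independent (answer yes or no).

no

Form the matrix with these vectors as rows and row reduce.
R2 ← R2 − R1: [0, 0, 0, 0, 0]
1 nonzero row, so the 2 vectors span a space of dimension 1.
Since 1 < 2, the vectors are linearly dependent.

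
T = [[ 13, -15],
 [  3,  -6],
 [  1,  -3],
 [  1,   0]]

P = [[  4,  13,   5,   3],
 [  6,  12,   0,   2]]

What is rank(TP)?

2

First compute TP:
[[-38, -11,  65,   9],
 [-24, -33,  15,  -3],
 [-14, -23,   5,  -3],
 [  4,  13,   5,   3]]
Now row reduce the product.
R2 ← R2 − (12/19)·R1: [0, -495/19, -495/19, -165/19]
R3 ← R3 − (7/19)·R1: [0, -360/19, -360/19, -120/19]
R4 ← R4 + (2/19)·R1: [0, 225/19, 225/19, 75/19]
R3 ← R3 − (8/11)·R2: [0, 0, 0, 0]
R4 ← R4 + (5/11)·R2: [0, 0, 0, 0]
2 nonzero rows, so rank(TP) = 2.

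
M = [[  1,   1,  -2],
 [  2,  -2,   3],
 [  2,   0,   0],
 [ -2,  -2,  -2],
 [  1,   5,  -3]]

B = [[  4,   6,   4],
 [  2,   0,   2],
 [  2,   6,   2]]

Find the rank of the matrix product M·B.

2

First compute MB:
[[  2,  -6,   2],
 [ 10,  30,  10],
 [  8,  12,   8],
 [-16, -24, -16],
 [  8, -12,   8]]
Now row reduce the product.
R2 ← R2 − (5)·R1: [0, 60, 0]
R3 ← R3 − (4)·R1: [0, 36, 0]
R4 ← R4 + (8)·R1: [0, -72, 0]
R5 ← R5 − (4)·R1: [0, 12, 0]
R3 ← R3 − (3/5)·R2: [0, 0, 0]
R4 ← R4 + (6/5)·R2: [0, 0, 0]
R5 ← R5 − (1/5)·R2: [0, 0, 0]
2 nonzero rows, so rank(MB) = 2.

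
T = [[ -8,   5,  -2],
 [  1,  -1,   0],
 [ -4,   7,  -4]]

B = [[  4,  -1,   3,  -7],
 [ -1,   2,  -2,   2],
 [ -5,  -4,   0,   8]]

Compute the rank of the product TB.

2

First compute TB:
[[-27,  26, -34,  50],
 [  5,  -3,   5,  -9],
 [ -3,  34, -26,  10]]
Now row reduce the product.
R2 ← R2 + (5/27)·R1: [0, 49/27, -35/27, 7/27]
R3 ← R3 − (1/9)·R1: [0, 280/9, -200/9, 40/9]
R3 ← R3 − (120/7)·R2: [0, 0, 0, 0]
2 nonzero rows, so rank(TB) = 2.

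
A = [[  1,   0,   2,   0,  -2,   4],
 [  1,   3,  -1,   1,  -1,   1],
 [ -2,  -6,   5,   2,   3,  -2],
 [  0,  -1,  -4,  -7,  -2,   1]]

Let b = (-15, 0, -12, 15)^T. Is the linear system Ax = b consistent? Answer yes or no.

yes

Row reduce the augmented matrix [A | b].
R2 ← R2 − R1: [0, 3, -3, 1, 1, -3, 15]
R3 ← R3 + (2)·R1: [0, -6, 9, 2, -1, 6, -42]
R3 ← R3 + (2)·R2: [0, 0, 3, 4, 1, 0, -12]
R4 ← R4 + (1/3)·R2: [0, 0, -5, -20/3, -5/3, 0, 20]
R4 ← R4 + (5/3)·R3: [0, 0, 0, 0, 0, 0, 0]
The echelon form has 3 nonzero rows, and every pivot lies in the first 6 columns, so rank(A) = rank([A|b]) = 3.
The system is consistent.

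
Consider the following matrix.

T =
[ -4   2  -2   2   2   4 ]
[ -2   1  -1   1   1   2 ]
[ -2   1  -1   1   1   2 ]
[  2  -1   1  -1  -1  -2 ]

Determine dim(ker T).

Row reduce to echelon form.
R2 ← R2 − (1/2)·R1: [0, 0, 0, 0, 0, 0]
R3 ← R3 − (1/2)·R1: [0, 0, 0, 0, 0, 0]
R4 ← R4 + (1/2)·R1: [0, 0, 0, 0, 0, 0]
1 nonzero row, so rank(T) = 1.
T has 6 columns; by rank–nullity, nullity = 6 − 1 = 5.

5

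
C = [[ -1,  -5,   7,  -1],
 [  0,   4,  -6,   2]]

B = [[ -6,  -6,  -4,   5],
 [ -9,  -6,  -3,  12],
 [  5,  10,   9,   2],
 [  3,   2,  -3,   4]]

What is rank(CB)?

First compute CB:
[[ 83, 104,  85, -55],
 [-60, -80, -72,  44]]
Now row reduce the product.
R2 ← R2 + (60/83)·R1: [0, -400/83, -876/83, 352/83]
2 nonzero rows, so rank(CB) = 2.

2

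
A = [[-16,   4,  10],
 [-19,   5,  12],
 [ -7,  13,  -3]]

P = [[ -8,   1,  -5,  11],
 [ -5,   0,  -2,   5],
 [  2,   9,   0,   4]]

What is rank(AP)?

3

First compute AP:
[[128,  74,  72, -116],
 [151,  89,  85, -136],
 [-15, -34,   9, -24]]
Now row reduce the product.
R2 ← R2 − (151/128)·R1: [0, 109/64, 1/16, 27/32]
R3 ← R3 + (15/128)·R1: [0, -1621/64, 279/16, -1203/32]
R3 ← R3 + (1621/109)·R2: [0, 0, 2002/109, -2730/109]
3 nonzero rows, so rank(AP) = 3.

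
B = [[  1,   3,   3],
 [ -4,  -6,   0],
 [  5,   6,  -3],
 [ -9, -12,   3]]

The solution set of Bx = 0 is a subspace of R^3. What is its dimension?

1

Row reduce to echelon form.
R2 ← R2 + (4)·R1: [0, 6, 12]
R3 ← R3 − (5)·R1: [0, -9, -18]
R4 ← R4 + (9)·R1: [0, 15, 30]
R3 ← R3 + (3/2)·R2: [0, 0, 0]
R4 ← R4 − (5/2)·R2: [0, 0, 0]
2 nonzero rows, so rank(B) = 2.
B has 3 columns; by rank–nullity, nullity = 3 − 2 = 1.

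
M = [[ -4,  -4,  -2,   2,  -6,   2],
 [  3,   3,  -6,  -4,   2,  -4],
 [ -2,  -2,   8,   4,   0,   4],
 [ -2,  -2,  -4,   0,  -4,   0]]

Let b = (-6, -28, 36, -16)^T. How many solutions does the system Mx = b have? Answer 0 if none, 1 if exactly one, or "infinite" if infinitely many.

infinite

Row reduce the augmented matrix [M | b].
R2 ← R2 + (3/4)·R1: [0, 0, -15/2, -5/2, -5/2, -5/2, -65/2]
R3 ← R3 − (1/2)·R1: [0, 0, 9, 3, 3, 3, 39]
R4 ← R4 − (1/2)·R1: [0, 0, -3, -1, -1, -1, -13]
R3 ← R3 + (6/5)·R2: [0, 0, 0, 0, 0, 0, 0]
R4 ← R4 − (2/5)·R2: [0, 0, 0, 0, 0, 0, 0]
The echelon form has 2 nonzero rows, and every pivot lies in the first 6 columns, so rank(M) = rank([M|b]) = 2.
The system is consistent.
rank = 2 < 6 unknowns, so there are infinitely many solutions.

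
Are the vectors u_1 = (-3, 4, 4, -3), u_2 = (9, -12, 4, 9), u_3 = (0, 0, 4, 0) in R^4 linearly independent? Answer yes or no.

Form the matrix with these vectors as rows and row reduce.
R2 ← R2 + (3)·R1: [0, 0, 16, 0]
R3 ← R3 − (1/4)·R2: [0, 0, 0, 0]
2 nonzero rows, so the 3 vectors span a space of dimension 2.
Since 2 < 3, the vectors are linearly dependent.

no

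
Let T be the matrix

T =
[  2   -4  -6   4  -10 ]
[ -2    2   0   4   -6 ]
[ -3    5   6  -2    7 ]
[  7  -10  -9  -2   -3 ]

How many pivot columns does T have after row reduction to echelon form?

2

Row reduce to echelon form.
R2 ← R2 + R1: [0, -2, -6, 8, -16]
R3 ← R3 + (3/2)·R1: [0, -1, -3, 4, -8]
R4 ← R4 − (7/2)·R1: [0, 4, 12, -16, 32]
R3 ← R3 − (1/2)·R2: [0, 0, 0, 0, 0]
R4 ← R4 + (2)·R2: [0, 0, 0, 0, 0]
Echelon form has 2 nonzero rows, so rank(T) = 2.
Each nonzero row contributes one pivot column: 2 pivot columns.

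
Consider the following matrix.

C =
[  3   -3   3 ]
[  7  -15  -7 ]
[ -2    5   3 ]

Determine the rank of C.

Row reduce to echelon form.
R2 ← R2 − (7/3)·R1: [0, -8, -14]
R3 ← R3 + (2/3)·R1: [0, 3, 5]
R3 ← R3 + (3/8)·R2: [0, 0, -1/4]
Echelon form has 3 nonzero rows, so rank(C) = 3.

3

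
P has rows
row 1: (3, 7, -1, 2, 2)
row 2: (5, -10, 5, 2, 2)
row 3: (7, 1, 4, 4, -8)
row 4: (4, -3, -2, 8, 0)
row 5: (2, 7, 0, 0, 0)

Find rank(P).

4

Row reduce to echelon form.
R2 ← R2 − (5/3)·R1: [0, -65/3, 20/3, -4/3, -4/3]
R3 ← R3 − (7/3)·R1: [0, -46/3, 19/3, -2/3, -38/3]
R4 ← R4 − (4/3)·R1: [0, -37/3, -2/3, 16/3, -8/3]
R5 ← R5 − (2/3)·R1: [0, 7/3, 2/3, -4/3, -4/3]
R3 ← R3 − (46/65)·R2: [0, 0, 21/13, 18/65, -762/65]
R4 ← R4 − (37/65)·R2: [0, 0, -58/13, 396/65, -124/65]
R5 ← R5 + (7/65)·R2: [0, 0, 18/13, -96/65, -96/65]
R4 ← R4 + (58/21)·R3: [0, 0, 0, 48/7, -240/7]
R5 ← R5 − (6/7)·R3: [0, 0, 0, -12/7, 60/7]
R5 ← R5 + (1/4)·R4: [0, 0, 0, 0, 0]
Echelon form has 4 nonzero rows, so rank(P) = 4.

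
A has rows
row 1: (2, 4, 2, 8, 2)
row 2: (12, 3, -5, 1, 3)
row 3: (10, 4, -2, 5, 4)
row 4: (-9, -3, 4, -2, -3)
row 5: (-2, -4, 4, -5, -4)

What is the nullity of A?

0

Row reduce to echelon form.
R2 ← R2 − (6)·R1: [0, -21, -17, -47, -9]
R3 ← R3 − (5)·R1: [0, -16, -12, -35, -6]
R4 ← R4 + (9/2)·R1: [0, 15, 13, 34, 6]
R5 ← R5 + R1: [0, 0, 6, 3, -2]
R3 ← R3 − (16/21)·R2: [0, 0, 20/21, 17/21, 6/7]
R4 ← R4 + (5/7)·R2: [0, 0, 6/7, 3/7, -3/7]
R4 ← R4 − (9/10)·R3: [0, 0, 0, -3/10, -6/5]
R5 ← R5 − (63/10)·R3: [0, 0, 0, -21/10, -37/5]
R5 ← R5 − (7)·R4: [0, 0, 0, 0, 1]
5 nonzero rows, so rank(A) = 5.
A has 5 columns; by rank–nullity, nullity = 5 − 5 = 0.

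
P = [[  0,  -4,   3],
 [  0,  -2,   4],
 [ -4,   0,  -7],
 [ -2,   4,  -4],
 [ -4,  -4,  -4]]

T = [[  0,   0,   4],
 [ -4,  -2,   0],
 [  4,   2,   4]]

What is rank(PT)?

2

First compute PT:
[[ 28,  14,  12],
 [ 24,  12,  16],
 [-28, -14, -44],
 [-32, -16, -24],
 [  0,   0, -32]]
Now row reduce the product.
R2 ← R2 − (6/7)·R1: [0, 0, 40/7]
R3 ← R3 + R1: [0, 0, -32]
R4 ← R4 + (8/7)·R1: [0, 0, -72/7]
R3 ← R3 + (28/5)·R2: [0, 0, 0]
R4 ← R4 + (9/5)·R2: [0, 0, 0]
R5 ← R5 + (28/5)·R2: [0, 0, 0]
2 nonzero rows, so rank(PT) = 2.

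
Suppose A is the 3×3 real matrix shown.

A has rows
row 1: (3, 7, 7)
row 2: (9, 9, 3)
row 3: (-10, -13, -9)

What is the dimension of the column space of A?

3

Row reduce to echelon form.
R2 ← R2 − (3)·R1: [0, -12, -18]
R3 ← R3 + (10/3)·R1: [0, 31/3, 43/3]
R3 ← R3 + (31/36)·R2: [0, 0, -7/6]
Echelon form has 3 nonzero rows, so rank(A) = 3.
The column space has dimension equal to the rank: 3.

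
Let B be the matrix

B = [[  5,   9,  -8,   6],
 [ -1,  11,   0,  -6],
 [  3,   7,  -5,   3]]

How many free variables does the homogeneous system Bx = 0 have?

Row reduce to echelon form.
R2 ← R2 + (1/5)·R1: [0, 64/5, -8/5, -24/5]
R3 ← R3 − (3/5)·R1: [0, 8/5, -1/5, -3/5]
R3 ← R3 − (1/8)·R2: [0, 0, 0, 0]
2 nonzero rows, so rank(B) = 2.
B has 4 columns; by rank–nullity, nullity = 4 − 2 = 2.

2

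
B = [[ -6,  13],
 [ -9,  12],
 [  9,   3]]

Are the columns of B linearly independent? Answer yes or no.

yes

Row reduce B to echelon form.
R2 ← R2 − (3/2)·R1: [0, -15/2]
R3 ← R3 + (3/2)·R1: [0, 45/2]
R3 ← R3 + (3)·R2: [0, 0]
2 pivots among 2 columns.
Every column is a pivot column, so the columns are linearly independent.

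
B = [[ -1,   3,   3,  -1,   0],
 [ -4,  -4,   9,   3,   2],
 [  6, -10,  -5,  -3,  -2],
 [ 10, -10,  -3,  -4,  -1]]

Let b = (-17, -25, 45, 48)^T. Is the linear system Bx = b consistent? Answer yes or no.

yes

Row reduce the augmented matrix [B | b].
R2 ← R2 − (4)·R1: [0, -16, -3, 7, 2, 43]
R3 ← R3 + (6)·R1: [0, 8, 13, -9, -2, -57]
R4 ← R4 + (10)·R1: [0, 20, 27, -14, -1, -122]
R3 ← R3 + (1/2)·R2: [0, 0, 23/2, -11/2, -1, -71/2]
R4 ← R4 + (5/4)·R2: [0, 0, 93/4, -21/4, 3/2, -273/4]
R4 ← R4 − (93/46)·R3: [0, 0, 0, 135/23, 81/23, 81/23]
The echelon form has 4 nonzero rows, and every pivot lies in the first 5 columns, so rank(B) = rank([B|b]) = 4.
The system is consistent.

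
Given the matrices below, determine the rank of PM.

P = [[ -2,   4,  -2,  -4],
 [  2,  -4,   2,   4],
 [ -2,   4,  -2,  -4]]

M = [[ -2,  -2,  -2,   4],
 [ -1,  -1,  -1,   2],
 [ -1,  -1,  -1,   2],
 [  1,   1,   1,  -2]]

First compute PM:
[[ -2,  -2,  -2,   4],
 [  2,   2,   2,  -4],
 [ -2,  -2,  -2,   4]]
Now row reduce the product.
R2 ← R2 + R1: [0, 0, 0, 0]
R3 ← R3 − R1: [0, 0, 0, 0]
1 nonzero row, so rank(PM) = 1.

1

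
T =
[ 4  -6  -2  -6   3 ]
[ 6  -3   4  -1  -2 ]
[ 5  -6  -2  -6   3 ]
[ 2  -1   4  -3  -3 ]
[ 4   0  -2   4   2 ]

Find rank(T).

Row reduce to echelon form.
R2 ← R2 − (3/2)·R1: [0, 6, 7, 8, -13/2]
R3 ← R3 − (5/4)·R1: [0, 3/2, 1/2, 3/2, -3/4]
R4 ← R4 − (1/2)·R1: [0, 2, 5, 0, -9/2]
R5 ← R5 − R1: [0, 6, 0, 10, -1]
R3 ← R3 − (1/4)·R2: [0, 0, -5/4, -1/2, 7/8]
R4 ← R4 − (1/3)·R2: [0, 0, 8/3, -8/3, -7/3]
R5 ← R5 − R2: [0, 0, -7, 2, 11/2]
R4 ← R4 + (32/15)·R3: [0, 0, 0, -56/15, -7/15]
R5 ← R5 − (28/5)·R3: [0, 0, 0, 24/5, 3/5]
R5 ← R5 + (9/7)·R4: [0, 0, 0, 0, 0]
Echelon form has 4 nonzero rows, so rank(T) = 4.

4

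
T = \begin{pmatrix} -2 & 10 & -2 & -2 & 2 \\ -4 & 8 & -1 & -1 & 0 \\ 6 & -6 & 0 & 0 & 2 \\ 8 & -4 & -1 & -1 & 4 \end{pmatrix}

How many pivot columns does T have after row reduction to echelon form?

Row reduce to echelon form.
R2 ← R2 − (2)·R1: [0, -12, 3, 3, -4]
R3 ← R3 + (3)·R1: [0, 24, -6, -6, 8]
R4 ← R4 + (4)·R1: [0, 36, -9, -9, 12]
R3 ← R3 + (2)·R2: [0, 0, 0, 0, 0]
R4 ← R4 + (3)·R2: [0, 0, 0, 0, 0]
Echelon form has 2 nonzero rows, so rank(T) = 2.
Each nonzero row contributes one pivot column: 2 pivot columns.

2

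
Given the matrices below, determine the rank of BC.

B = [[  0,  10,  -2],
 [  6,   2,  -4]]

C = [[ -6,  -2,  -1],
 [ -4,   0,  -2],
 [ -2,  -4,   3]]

First compute BC:
[[-36,   8, -26],
 [-36,   4, -22]]
Now row reduce the product.
R2 ← R2 − R1: [0, -4, 4]
2 nonzero rows, so rank(BC) = 2.

2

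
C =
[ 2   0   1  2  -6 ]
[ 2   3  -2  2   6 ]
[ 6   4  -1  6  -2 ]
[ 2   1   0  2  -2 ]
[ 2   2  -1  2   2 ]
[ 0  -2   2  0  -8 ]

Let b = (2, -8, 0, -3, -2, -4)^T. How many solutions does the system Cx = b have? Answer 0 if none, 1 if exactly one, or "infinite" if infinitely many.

0

Row reduce the augmented matrix [C | b].
R2 ← R2 − R1: [0, 3, -3, 0, 12, -10]
R3 ← R3 − (3)·R1: [0, 4, -4, 0, 16, -6]
R4 ← R4 − R1: [0, 1, -1, 0, 4, -5]
R5 ← R5 − R1: [0, 2, -2, 0, 8, -4]
R3 ← R3 − (4/3)·R2: [0, 0, 0, 0, 0, 22/3]
R4 ← R4 − (1/3)·R2: [0, 0, 0, 0, 0, -5/3]
R5 ← R5 − (2/3)·R2: [0, 0, 0, 0, 0, 8/3]
R6 ← R6 + (2/3)·R2: [0, 0, 0, 0, 0, -32/3]
R4 ← R4 + (5/22)·R3: [0, 0, 0, 0, 0, 0]
R5 ← R5 − (4/11)·R3: [0, 0, 0, 0, 0, 0]
R6 ← R6 + (16/11)·R3: [0, 0, 0, 0, 0, 0]
The echelon form has 3 nonzero rows; the last pivot sits in the augmented column, so rank(C) = 2 but rank([C|b]) = 3.
Since the ranks differ, the system is inconsistent.
It has no solutions.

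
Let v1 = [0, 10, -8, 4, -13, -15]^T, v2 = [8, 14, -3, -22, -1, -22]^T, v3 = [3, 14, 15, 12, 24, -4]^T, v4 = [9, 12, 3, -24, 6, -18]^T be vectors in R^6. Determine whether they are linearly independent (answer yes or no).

yes

Form the matrix with these vectors as rows and row reduce.
Swap R1 ↔ R2
R3 ← R3 − (3/8)·R1: [0, 35/4, 129/8, 81/4, 195/8, 17/4]
R4 ← R4 − (9/8)·R1: [0, -15/4, 51/8, 3/4, 57/8, 27/4]
R3 ← R3 − (7/8)·R2: [0, 0, 185/8, 67/4, 143/4, 139/8]
R4 ← R4 + (3/8)·R2: [0, 0, 27/8, 9/4, 9/4, 9/8]
R4 ← R4 − (27/185)·R3: [0, 0, 0, -36/185, -549/185, -261/185]
4 nonzero rows, so the 4 vectors span a space of dimension 4.
Since 4 = 4, the vectors are linearly independent.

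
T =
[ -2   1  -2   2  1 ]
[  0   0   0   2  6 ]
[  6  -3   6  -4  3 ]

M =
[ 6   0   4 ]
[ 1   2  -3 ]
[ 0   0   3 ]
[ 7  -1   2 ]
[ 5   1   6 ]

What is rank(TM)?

2

First compute TM:
[[  8,   1,  -7],
 [ 44,   4,  40],
 [ 20,   1,  61]]
Now row reduce the product.
R2 ← R2 − (11/2)·R1: [0, -3/2, 157/2]
R3 ← R3 − (5/2)·R1: [0, -3/2, 157/2]
R3 ← R3 − R2: [0, 0, 0]
2 nonzero rows, so rank(TM) = 2.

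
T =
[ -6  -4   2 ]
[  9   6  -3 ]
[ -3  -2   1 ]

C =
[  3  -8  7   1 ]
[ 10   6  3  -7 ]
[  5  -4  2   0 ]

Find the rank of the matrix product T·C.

1

First compute TC:
[[-48,  16, -50,  22],
 [ 72, -24,  75, -33],
 [-24,   8, -25,  11]]
Now row reduce the product.
R2 ← R2 + (3/2)·R1: [0, 0, 0, 0]
R3 ← R3 − (1/2)·R1: [0, 0, 0, 0]
1 nonzero row, so rank(TC) = 1.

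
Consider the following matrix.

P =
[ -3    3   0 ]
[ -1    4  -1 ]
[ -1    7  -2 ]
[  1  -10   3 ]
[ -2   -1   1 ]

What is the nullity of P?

1

Row reduce to echelon form.
R2 ← R2 − (1/3)·R1: [0, 3, -1]
R3 ← R3 − (1/3)·R1: [0, 6, -2]
R4 ← R4 + (1/3)·R1: [0, -9, 3]
R5 ← R5 − (2/3)·R1: [0, -3, 1]
R3 ← R3 − (2)·R2: [0, 0, 0]
R4 ← R4 + (3)·R2: [0, 0, 0]
R5 ← R5 + R2: [0, 0, 0]
2 nonzero rows, so rank(P) = 2.
P has 3 columns; by rank–nullity, nullity = 3 − 2 = 1.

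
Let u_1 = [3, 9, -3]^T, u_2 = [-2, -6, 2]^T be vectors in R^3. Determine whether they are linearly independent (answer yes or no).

Form the matrix with these vectors as rows and row reduce.
R2 ← R2 + (2/3)·R1: [0, 0, 0]
1 nonzero row, so the 2 vectors span a space of dimension 1.
Since 1 < 2, the vectors are linearly dependent.

no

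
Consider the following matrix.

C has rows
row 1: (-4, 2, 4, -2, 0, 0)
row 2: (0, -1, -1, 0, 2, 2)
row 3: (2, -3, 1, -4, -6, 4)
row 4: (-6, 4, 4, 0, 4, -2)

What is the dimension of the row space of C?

Row reduce to echelon form.
R3 ← R3 + (1/2)·R1: [0, -2, 3, -5, -6, 4]
R4 ← R4 − (3/2)·R1: [0, 1, -2, 3, 4, -2]
R3 ← R3 − (2)·R2: [0, 0, 5, -5, -10, 0]
R4 ← R4 + R2: [0, 0, -3, 3, 6, 0]
R4 ← R4 + (3/5)·R3: [0, 0, 0, 0, 0, 0]
Echelon form has 3 nonzero rows, so rank(C) = 3.
The row space has dimension equal to the rank: 3.

3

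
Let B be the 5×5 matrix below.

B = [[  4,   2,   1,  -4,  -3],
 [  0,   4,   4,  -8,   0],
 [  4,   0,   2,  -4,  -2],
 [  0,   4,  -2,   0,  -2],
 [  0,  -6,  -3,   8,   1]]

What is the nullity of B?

Row reduce to echelon form.
R3 ← R3 − R1: [0, -2, 1, 0, 1]
R3 ← R3 + (1/2)·R2: [0, 0, 3, -4, 1]
R4 ← R4 − R2: [0, 0, -6, 8, -2]
R5 ← R5 + (3/2)·R2: [0, 0, 3, -4, 1]
R4 ← R4 + (2)·R3: [0, 0, 0, 0, 0]
R5 ← R5 − R3: [0, 0, 0, 0, 0]
3 nonzero rows, so rank(B) = 3.
B has 5 columns; by rank–nullity, nullity = 5 − 3 = 2.

2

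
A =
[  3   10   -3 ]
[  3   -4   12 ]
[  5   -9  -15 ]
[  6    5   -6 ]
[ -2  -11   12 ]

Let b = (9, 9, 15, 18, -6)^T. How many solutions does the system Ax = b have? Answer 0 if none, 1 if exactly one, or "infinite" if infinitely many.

1

Row reduce the augmented matrix [A | b].
R2 ← R2 − R1: [0, -14, 15, 0]
R3 ← R3 − (5/3)·R1: [0, -77/3, -10, 0]
R4 ← R4 − (2)·R1: [0, -15, 0, 0]
R5 ← R5 + (2/3)·R1: [0, -13/3, 10, 0]
R3 ← R3 − (11/6)·R2: [0, 0, -75/2, 0]
R4 ← R4 − (15/14)·R2: [0, 0, -225/14, 0]
R5 ← R5 − (13/42)·R2: [0, 0, 75/14, 0]
R4 ← R4 − (3/7)·R3: [0, 0, 0, 0]
R5 ← R5 + (1/7)·R3: [0, 0, 0, 0]
The echelon form has 3 nonzero rows, and every pivot lies in the first 3 columns, so rank(A) = rank([A|b]) = 3.
The system is consistent.
rank = 3 = number of unknowns, so the solution is unique.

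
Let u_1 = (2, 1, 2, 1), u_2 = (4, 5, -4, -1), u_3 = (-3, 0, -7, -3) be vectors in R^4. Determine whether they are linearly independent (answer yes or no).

Form the matrix with these vectors as rows and row reduce.
R2 ← R2 − (2)·R1: [0, 3, -8, -3]
R3 ← R3 + (3/2)·R1: [0, 3/2, -4, -3/2]
R3 ← R3 − (1/2)·R2: [0, 0, 0, 0]
2 nonzero rows, so the 3 vectors span a space of dimension 2.
Since 2 < 3, the vectors are linearly dependent.

no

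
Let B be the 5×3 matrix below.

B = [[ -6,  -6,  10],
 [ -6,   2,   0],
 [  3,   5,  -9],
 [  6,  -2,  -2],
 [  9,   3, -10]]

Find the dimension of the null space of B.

0

Row reduce to echelon form.
R2 ← R2 − R1: [0, 8, -10]
R3 ← R3 + (1/2)·R1: [0, 2, -4]
R4 ← R4 + R1: [0, -8, 8]
R5 ← R5 + (3/2)·R1: [0, -6, 5]
R3 ← R3 − (1/4)·R2: [0, 0, -3/2]
R4 ← R4 + R2: [0, 0, -2]
R5 ← R5 + (3/4)·R2: [0, 0, -5/2]
R4 ← R4 − (4/3)·R3: [0, 0, 0]
R5 ← R5 − (5/3)·R3: [0, 0, 0]
3 nonzero rows, so rank(B) = 3.
B has 3 columns; by rank–nullity, nullity = 3 − 3 = 0.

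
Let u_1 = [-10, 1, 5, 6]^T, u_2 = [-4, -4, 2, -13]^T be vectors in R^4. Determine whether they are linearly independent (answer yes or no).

Form the matrix with these vectors as rows and row reduce.
R2 ← R2 − (2/5)·R1: [0, -22/5, 0, -77/5]
2 nonzero rows, so the 2 vectors span a space of dimension 2.
Since 2 = 2, the vectors are linearly independent.

yes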